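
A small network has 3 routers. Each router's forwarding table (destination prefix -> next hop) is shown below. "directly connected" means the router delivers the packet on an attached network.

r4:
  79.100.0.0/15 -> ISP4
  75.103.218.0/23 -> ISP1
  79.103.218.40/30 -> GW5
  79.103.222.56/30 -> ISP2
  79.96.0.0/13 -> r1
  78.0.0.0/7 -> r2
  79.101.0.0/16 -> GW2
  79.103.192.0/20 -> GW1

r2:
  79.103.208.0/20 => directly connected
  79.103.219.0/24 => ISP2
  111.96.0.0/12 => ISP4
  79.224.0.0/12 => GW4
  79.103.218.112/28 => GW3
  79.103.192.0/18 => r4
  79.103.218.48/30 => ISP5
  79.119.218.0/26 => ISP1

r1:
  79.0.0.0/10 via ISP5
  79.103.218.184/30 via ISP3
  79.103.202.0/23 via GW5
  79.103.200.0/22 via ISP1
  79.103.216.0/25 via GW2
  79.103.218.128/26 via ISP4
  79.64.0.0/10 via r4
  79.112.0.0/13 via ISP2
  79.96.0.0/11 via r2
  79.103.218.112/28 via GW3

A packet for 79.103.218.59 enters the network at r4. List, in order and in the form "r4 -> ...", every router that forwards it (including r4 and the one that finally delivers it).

At r4: longest match for 79.103.218.59 is 79.96.0.0/13 -> r1
At r1: longest match for 79.103.218.59 is 79.96.0.0/11 -> r2
At r2: longest match for 79.103.218.59 is 79.103.208.0/20 -> directly connected

r4 -> r1 -> r2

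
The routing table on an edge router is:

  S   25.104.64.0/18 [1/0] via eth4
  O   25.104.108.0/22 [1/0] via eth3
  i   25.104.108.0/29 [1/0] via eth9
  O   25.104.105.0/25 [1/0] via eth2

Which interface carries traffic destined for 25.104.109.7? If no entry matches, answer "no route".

Routes whose prefix contains 25.104.109.7:
  25.104.64.0/18 (25.104.64.0 - 25.104.127.255) -> eth4
  25.104.108.0/22 (25.104.108.0 - 25.104.111.255) -> eth3
More-specific entries that do NOT match:
  25.104.108.0/29 (25.104.108.0 - 25.104.108.7) does not contain 25.104.109.7
  25.104.105.0/25 (25.104.105.0 - 25.104.105.127) does not contain 25.104.109.7
Longest matching prefix is /22 -> interface eth3.

eth3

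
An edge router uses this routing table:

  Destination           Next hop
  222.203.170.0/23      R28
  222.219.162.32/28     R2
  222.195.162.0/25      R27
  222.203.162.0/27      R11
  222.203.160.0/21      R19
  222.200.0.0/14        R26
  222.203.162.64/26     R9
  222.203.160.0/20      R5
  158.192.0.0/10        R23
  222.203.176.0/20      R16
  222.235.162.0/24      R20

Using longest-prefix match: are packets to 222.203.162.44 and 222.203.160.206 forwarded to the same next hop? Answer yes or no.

yes

222.203.162.44: longest match 222.203.160.0/21 -> R19
222.203.160.206: longest match 222.203.160.0/21 -> R19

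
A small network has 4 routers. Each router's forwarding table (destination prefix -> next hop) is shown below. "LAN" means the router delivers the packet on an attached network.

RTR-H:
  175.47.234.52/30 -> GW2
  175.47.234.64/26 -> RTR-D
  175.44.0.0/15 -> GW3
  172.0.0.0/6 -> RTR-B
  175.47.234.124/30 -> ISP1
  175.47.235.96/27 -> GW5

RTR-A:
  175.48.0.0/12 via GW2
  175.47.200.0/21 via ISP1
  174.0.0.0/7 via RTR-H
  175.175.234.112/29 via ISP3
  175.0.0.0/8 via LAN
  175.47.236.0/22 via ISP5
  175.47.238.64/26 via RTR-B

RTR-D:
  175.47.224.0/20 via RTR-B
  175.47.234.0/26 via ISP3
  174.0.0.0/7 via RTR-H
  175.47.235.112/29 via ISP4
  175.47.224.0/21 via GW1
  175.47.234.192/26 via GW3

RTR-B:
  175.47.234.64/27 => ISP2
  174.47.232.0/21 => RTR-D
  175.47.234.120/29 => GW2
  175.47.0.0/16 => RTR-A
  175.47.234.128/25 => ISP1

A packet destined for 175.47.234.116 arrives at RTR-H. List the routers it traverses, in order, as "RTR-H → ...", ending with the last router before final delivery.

RTR-H → RTR-D → RTR-B → RTR-A

At RTR-H: longest match for 175.47.234.116 is 175.47.234.64/26 -> RTR-D
At RTR-D: longest match for 175.47.234.116 is 175.47.224.0/20 -> RTR-B
At RTR-B: longest match for 175.47.234.116 is 175.47.0.0/16 -> RTR-A
At RTR-A: longest match for 175.47.234.116 is 175.0.0.0/8 -> LAN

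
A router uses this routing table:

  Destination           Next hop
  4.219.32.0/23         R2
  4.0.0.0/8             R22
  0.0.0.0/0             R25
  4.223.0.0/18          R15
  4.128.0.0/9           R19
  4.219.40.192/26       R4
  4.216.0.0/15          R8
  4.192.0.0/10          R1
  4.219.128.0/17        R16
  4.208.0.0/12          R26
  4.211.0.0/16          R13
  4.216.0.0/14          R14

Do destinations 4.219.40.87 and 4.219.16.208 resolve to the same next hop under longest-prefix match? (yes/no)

4.219.40.87: longest match 4.216.0.0/14 -> R14
4.219.16.208: longest match 4.216.0.0/14 -> R14

yes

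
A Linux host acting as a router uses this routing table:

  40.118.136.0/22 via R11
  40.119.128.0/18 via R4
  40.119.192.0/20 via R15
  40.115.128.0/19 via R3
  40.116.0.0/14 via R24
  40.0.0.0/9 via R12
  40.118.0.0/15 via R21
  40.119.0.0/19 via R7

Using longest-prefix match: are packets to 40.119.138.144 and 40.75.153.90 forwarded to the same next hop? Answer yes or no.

no

40.119.138.144: longest match 40.119.128.0/18 -> R4
40.75.153.90: longest match 40.0.0.0/9 -> R12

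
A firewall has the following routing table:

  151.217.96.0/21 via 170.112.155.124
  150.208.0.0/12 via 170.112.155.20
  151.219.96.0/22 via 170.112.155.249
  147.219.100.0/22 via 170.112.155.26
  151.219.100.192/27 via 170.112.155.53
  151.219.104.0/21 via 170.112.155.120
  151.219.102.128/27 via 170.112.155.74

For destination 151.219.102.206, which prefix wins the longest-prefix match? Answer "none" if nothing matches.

151.219.102.206 is outside every listed prefix and there is no default route.

none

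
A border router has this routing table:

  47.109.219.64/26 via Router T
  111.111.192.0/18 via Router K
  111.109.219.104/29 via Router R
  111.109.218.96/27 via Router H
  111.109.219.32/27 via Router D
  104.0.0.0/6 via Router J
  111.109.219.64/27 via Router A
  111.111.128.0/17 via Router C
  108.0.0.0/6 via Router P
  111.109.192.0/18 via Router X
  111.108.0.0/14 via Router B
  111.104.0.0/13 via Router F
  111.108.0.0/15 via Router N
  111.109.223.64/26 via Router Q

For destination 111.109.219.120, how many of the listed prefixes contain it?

Prefixes containing 111.109.219.120:
  108.0.0.0/6 (108.0.0.0 - 111.255.255.255)
  111.104.0.0/13 (111.104.0.0 - 111.111.255.255)
  111.108.0.0/14 (111.108.0.0 - 111.111.255.255)
  111.108.0.0/15 (111.108.0.0 - 111.109.255.255)
  111.109.192.0/18 (111.109.192.0 - 111.109.255.255)
Total matching entries: 5.

5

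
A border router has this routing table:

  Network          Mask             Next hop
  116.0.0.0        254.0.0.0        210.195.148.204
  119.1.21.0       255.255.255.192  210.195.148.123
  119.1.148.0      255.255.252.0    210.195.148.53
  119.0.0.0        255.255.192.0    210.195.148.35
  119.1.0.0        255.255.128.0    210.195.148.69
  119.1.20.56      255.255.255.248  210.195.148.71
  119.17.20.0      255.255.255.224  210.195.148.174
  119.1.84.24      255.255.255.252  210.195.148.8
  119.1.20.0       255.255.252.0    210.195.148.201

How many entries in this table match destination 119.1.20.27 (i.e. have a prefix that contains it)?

2

Prefixes containing 119.1.20.27:
  119.1.0.0/17 (119.1.0.0 - 119.1.127.255)
  119.1.20.0/22 (119.1.20.0 - 119.1.23.255)
Total matching entries: 2.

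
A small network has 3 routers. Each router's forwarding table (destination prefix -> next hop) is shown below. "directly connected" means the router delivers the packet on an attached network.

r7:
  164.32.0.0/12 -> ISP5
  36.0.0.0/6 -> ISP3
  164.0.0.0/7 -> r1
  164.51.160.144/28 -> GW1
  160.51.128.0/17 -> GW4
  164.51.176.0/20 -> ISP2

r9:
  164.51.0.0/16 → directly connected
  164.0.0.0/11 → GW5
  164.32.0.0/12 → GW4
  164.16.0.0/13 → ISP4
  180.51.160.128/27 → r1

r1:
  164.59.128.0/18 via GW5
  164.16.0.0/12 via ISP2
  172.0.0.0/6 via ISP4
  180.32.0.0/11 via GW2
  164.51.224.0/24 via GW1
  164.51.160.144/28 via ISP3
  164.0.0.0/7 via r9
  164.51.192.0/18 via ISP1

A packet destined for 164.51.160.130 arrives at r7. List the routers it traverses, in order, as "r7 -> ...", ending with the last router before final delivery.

At r7: longest match for 164.51.160.130 is 164.0.0.0/7 -> r1
At r1: longest match for 164.51.160.130 is 164.0.0.0/7 -> r9
At r9: longest match for 164.51.160.130 is 164.51.0.0/16 -> directly connected

r7 -> r1 -> r9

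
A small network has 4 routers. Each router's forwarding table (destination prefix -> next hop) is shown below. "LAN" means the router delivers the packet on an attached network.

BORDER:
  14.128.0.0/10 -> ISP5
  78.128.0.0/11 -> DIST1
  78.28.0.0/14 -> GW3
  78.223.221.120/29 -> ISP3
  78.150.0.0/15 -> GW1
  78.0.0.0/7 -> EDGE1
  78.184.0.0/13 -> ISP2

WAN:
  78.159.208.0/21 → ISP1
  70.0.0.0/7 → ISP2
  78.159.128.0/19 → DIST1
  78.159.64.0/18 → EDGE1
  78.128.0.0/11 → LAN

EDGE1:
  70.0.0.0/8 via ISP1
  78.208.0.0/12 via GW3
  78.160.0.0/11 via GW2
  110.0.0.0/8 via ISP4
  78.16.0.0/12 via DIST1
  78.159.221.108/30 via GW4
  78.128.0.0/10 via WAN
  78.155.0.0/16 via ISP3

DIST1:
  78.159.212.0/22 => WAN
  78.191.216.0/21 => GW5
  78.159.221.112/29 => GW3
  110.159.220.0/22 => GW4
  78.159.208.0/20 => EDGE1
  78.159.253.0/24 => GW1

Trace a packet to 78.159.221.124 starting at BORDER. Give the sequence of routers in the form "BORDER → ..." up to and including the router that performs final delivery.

At BORDER: longest match for 78.159.221.124 is 78.128.0.0/11 -> DIST1
At DIST1: longest match for 78.159.221.124 is 78.159.208.0/20 -> EDGE1
At EDGE1: longest match for 78.159.221.124 is 78.128.0.0/10 -> WAN
At WAN: longest match for 78.159.221.124 is 78.128.0.0/11 -> LAN

BORDER → DIST1 → EDGE1 → WAN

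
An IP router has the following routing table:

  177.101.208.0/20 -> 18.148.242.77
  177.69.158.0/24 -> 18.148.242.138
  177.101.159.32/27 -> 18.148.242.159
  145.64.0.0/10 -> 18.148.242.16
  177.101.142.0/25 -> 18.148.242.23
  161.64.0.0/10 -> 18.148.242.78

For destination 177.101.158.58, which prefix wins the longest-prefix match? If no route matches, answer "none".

none

177.101.158.58 is outside every listed prefix and there is no default route.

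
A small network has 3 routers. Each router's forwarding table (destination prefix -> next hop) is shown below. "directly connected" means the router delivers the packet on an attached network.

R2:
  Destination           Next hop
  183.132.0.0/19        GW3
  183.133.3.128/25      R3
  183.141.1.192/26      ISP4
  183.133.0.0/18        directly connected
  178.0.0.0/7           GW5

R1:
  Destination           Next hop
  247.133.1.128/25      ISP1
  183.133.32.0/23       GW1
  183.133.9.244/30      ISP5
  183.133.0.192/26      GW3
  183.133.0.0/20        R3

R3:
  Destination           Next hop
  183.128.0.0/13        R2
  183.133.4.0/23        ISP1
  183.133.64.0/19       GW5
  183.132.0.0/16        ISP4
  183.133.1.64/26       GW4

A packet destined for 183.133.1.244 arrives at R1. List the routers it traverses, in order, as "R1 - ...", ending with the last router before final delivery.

At R1: longest match for 183.133.1.244 is 183.133.0.0/20 -> R3
At R3: longest match for 183.133.1.244 is 183.128.0.0/13 -> R2
At R2: longest match for 183.133.1.244 is 183.133.0.0/18 -> directly connected

R1 - R3 - R2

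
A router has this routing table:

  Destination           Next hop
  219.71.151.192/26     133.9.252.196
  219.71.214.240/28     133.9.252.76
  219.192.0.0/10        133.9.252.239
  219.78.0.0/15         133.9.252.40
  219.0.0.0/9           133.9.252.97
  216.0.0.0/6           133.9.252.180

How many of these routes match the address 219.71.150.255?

Prefixes containing 219.71.150.255:
  216.0.0.0/6 (216.0.0.0 - 219.255.255.255)
  219.0.0.0/9 (219.0.0.0 - 219.127.255.255)
Total matching entries: 2.

2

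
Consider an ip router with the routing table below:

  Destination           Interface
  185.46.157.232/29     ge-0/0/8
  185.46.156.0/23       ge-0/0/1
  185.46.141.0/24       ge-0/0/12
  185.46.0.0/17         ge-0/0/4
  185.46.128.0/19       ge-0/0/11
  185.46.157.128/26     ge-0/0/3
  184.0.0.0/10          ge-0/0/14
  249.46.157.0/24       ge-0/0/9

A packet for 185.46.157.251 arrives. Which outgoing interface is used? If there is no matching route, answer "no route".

Routes whose prefix contains 185.46.157.251:
  185.46.128.0/19 (185.46.128.0 - 185.46.159.255) -> ge-0/0/11
  185.46.156.0/23 (185.46.156.0 - 185.46.157.255) -> ge-0/0/1
More-specific entries that do NOT match:
  185.46.157.232/29 (185.46.157.232 - 185.46.157.239) does not contain 185.46.157.251
  185.46.157.128/26 (185.46.157.128 - 185.46.157.191) does not contain 185.46.157.251
  185.46.141.0/24 (185.46.141.0 - 185.46.141.255) does not contain 185.46.157.251
  249.46.157.0/24 (249.46.157.0 - 249.46.157.255) does not contain 185.46.157.251
Longest matching prefix is /23 -> interface ge-0/0/1.

ge-0/0/1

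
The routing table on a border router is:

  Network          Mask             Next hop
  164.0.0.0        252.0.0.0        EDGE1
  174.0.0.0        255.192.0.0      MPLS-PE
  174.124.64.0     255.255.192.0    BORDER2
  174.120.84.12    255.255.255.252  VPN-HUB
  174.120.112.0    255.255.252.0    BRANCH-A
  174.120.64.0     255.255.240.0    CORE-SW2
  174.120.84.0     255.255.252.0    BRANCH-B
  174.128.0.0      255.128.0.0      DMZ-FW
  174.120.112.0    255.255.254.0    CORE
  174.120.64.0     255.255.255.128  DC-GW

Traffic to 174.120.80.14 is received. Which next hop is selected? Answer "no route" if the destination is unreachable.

No entry's prefix contains 174.120.80.14; there is no default route.

no route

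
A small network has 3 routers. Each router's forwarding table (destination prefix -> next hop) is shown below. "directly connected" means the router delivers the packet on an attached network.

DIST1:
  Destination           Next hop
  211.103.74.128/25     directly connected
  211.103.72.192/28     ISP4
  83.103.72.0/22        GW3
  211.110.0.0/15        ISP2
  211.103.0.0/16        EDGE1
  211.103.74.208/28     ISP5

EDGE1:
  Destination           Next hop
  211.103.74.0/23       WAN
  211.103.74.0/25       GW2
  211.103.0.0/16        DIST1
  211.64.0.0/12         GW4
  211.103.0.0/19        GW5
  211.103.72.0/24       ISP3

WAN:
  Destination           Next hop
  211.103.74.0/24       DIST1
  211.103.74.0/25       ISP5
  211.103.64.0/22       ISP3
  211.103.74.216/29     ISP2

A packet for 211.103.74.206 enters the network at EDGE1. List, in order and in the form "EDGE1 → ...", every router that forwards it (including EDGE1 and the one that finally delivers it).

EDGE1 → WAN → DIST1

At EDGE1: longest match for 211.103.74.206 is 211.103.74.0/23 -> WAN
At WAN: longest match for 211.103.74.206 is 211.103.74.0/24 -> DIST1
At DIST1: longest match for 211.103.74.206 is 211.103.74.128/25 -> directly connected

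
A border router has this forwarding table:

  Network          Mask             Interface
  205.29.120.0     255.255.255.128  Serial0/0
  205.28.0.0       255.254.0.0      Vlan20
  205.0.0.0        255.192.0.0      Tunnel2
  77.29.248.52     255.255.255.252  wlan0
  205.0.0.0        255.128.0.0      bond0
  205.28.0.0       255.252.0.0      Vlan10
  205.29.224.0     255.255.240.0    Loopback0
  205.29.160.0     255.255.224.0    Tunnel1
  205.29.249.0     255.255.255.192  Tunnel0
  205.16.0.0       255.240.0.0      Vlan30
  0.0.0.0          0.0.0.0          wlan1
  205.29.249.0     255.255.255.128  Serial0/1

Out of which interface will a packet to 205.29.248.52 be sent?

Routes whose prefix contains 205.29.248.52:
  0.0.0.0/0 (default, matches everything) -> wlan1
  205.0.0.0/9 (205.0.0.0 - 205.127.255.255) -> bond0
  205.0.0.0/10 (205.0.0.0 - 205.63.255.255) -> Tunnel2
  205.16.0.0/12 (205.16.0.0 - 205.31.255.255) -> Vlan30
  205.28.0.0/14 (205.28.0.0 - 205.31.255.255) -> Vlan10
  205.28.0.0/15 (205.28.0.0 - 205.29.255.255) -> Vlan20
More-specific entries that do NOT match:
  77.29.248.52/30 (77.29.248.52 - 77.29.248.55) does not contain 205.29.248.52
  205.29.249.0/26 (205.29.249.0 - 205.29.249.63) does not contain 205.29.248.52
  205.29.120.0/25 (205.29.120.0 - 205.29.120.127) does not contain 205.29.248.52
  205.29.249.0/25 (205.29.249.0 - 205.29.249.127) does not contain 205.29.248.52
  205.29.224.0/20 (205.29.224.0 - 205.29.239.255) does not contain 205.29.248.52
  205.29.160.0/19 (205.29.160.0 - 205.29.191.255) does not contain 205.29.248.52
Longest matching prefix is /15 -> interface Vlan20.

Vlan20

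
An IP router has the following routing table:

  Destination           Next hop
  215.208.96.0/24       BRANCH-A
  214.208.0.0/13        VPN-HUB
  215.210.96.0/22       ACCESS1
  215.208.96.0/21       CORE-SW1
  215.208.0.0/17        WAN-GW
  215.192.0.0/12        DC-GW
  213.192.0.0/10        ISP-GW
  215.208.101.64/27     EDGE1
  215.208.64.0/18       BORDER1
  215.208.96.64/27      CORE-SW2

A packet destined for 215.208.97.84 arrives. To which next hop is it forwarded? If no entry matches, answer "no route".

Routes whose prefix contains 215.208.97.84:
  215.208.0.0/17 (215.208.0.0 - 215.208.127.255) -> WAN-GW
  215.208.64.0/18 (215.208.64.0 - 215.208.127.255) -> BORDER1
  215.208.96.0/21 (215.208.96.0 - 215.208.103.255) -> CORE-SW1
More-specific entries that do NOT match:
  215.208.101.64/27 (215.208.101.64 - 215.208.101.95) does not contain 215.208.97.84
  215.208.96.64/27 (215.208.96.64 - 215.208.96.95) does not contain 215.208.97.84
  215.208.96.0/24 (215.208.96.0 - 215.208.96.255) does not contain 215.208.97.84
  215.210.96.0/22 (215.210.96.0 - 215.210.99.255) does not contain 215.208.97.84
Longest matching prefix is /21 -> next hop CORE-SW1.

CORE-SW1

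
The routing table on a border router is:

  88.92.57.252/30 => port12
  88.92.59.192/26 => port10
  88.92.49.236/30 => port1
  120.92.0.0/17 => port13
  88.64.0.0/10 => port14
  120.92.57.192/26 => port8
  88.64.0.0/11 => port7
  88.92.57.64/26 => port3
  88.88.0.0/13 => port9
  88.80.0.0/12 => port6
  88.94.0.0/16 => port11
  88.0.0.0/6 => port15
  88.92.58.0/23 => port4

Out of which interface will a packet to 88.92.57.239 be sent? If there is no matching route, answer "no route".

port9

Routes whose prefix contains 88.92.57.239:
  88.0.0.0/6 (88.0.0.0 - 91.255.255.255) -> port15
  88.64.0.0/10 (88.64.0.0 - 88.127.255.255) -> port14
  88.64.0.0/11 (88.64.0.0 - 88.95.255.255) -> port7
  88.80.0.0/12 (88.80.0.0 - 88.95.255.255) -> port6
  88.88.0.0/13 (88.88.0.0 - 88.95.255.255) -> port9
More-specific entries that do NOT match:
  88.92.57.252/30 (88.92.57.252 - 88.92.57.255) does not contain 88.92.57.239
  88.92.49.236/30 (88.92.49.236 - 88.92.49.239) does not contain 88.92.57.239
  88.92.59.192/26 (88.92.59.192 - 88.92.59.255) does not contain 88.92.57.239
  120.92.57.192/26 (120.92.57.192 - 120.92.57.255) does not contain 88.92.57.239
  88.92.57.64/26 (88.92.57.64 - 88.92.57.127) does not contain 88.92.57.239
  88.92.58.0/23 (88.92.58.0 - 88.92.59.255) does not contain 88.92.57.239
  120.92.0.0/17 (120.92.0.0 - 120.92.127.255) does not contain 88.92.57.239
  88.94.0.0/16 (88.94.0.0 - 88.94.255.255) does not contain 88.92.57.239
Longest matching prefix is /13 -> interface port9.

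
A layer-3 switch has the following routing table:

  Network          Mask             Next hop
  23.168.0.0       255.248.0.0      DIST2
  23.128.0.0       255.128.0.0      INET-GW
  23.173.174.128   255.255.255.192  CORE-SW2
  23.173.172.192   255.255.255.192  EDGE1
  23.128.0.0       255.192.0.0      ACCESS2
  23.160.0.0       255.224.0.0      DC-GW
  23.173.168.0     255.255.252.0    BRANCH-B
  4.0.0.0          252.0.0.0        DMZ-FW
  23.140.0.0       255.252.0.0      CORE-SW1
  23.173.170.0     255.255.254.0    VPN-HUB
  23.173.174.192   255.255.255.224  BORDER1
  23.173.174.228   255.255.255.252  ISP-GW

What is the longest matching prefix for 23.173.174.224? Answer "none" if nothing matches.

23.168.0.0/13

Entries matching 23.173.174.224:
  23.128.0.0/9 (23.128.0.0 - 23.255.255.255)
  23.128.0.0/10 (23.128.0.0 - 23.191.255.255)
  23.160.0.0/11 (23.160.0.0 - 23.191.255.255)
  23.168.0.0/13 (23.168.0.0 - 23.175.255.255)
Most specific is 23.168.0.0/13.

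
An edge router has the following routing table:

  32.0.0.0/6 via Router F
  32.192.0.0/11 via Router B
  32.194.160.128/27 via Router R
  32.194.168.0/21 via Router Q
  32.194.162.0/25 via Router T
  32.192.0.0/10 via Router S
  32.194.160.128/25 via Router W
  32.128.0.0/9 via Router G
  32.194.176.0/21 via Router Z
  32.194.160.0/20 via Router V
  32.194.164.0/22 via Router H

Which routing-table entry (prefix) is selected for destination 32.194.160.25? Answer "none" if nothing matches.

32.194.160.0/20

Entries matching 32.194.160.25:
  32.0.0.0/6 (32.0.0.0 - 35.255.255.255)
  32.128.0.0/9 (32.128.0.0 - 32.255.255.255)
  32.192.0.0/10 (32.192.0.0 - 32.255.255.255)
  32.192.0.0/11 (32.192.0.0 - 32.223.255.255)
  32.194.160.0/20 (32.194.160.0 - 32.194.175.255)
Most specific is 32.194.160.0/20.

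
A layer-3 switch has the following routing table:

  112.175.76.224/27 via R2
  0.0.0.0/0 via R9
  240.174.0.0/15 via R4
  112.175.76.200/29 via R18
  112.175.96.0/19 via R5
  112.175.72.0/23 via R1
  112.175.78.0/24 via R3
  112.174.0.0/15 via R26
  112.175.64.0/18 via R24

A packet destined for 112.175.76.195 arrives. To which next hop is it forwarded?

Routes whose prefix contains 112.175.76.195:
  0.0.0.0/0 (default, matches everything) -> R9
  112.174.0.0/15 (112.174.0.0 - 112.175.255.255) -> R26
  112.175.64.0/18 (112.175.64.0 - 112.175.127.255) -> R24
More-specific entries that do NOT match:
  112.175.76.200/29 (112.175.76.200 - 112.175.76.207) does not contain 112.175.76.195
  112.175.76.224/27 (112.175.76.224 - 112.175.76.255) does not contain 112.175.76.195
  112.175.78.0/24 (112.175.78.0 - 112.175.78.255) does not contain 112.175.76.195
  112.175.72.0/23 (112.175.72.0 - 112.175.73.255) does not contain 112.175.76.195
  112.175.96.0/19 (112.175.96.0 - 112.175.127.255) does not contain 112.175.76.195
Longest matching prefix is /18 -> next hop R24.

R24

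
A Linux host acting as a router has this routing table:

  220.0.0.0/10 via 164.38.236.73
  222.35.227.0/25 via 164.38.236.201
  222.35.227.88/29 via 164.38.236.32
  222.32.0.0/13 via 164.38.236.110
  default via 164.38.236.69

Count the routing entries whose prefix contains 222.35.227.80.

3

Prefixes containing 222.35.227.80:
  0.0.0.0/0 (default, matches everything)
  222.32.0.0/13 (222.32.0.0 - 222.39.255.255)
  222.35.227.0/25 (222.35.227.0 - 222.35.227.127)
Total matching entries: 3.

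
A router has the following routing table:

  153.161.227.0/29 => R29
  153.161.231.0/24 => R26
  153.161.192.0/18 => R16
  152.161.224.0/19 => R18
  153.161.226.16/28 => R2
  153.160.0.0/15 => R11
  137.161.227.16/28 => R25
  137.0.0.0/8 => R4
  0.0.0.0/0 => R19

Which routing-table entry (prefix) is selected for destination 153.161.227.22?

153.161.192.0/18

Entries matching 153.161.227.22:
  0.0.0.0/0 (default, matches everything)
  153.160.0.0/15 (153.160.0.0 - 153.161.255.255)
  153.161.192.0/18 (153.161.192.0 - 153.161.255.255)
Most specific is 153.161.192.0/18.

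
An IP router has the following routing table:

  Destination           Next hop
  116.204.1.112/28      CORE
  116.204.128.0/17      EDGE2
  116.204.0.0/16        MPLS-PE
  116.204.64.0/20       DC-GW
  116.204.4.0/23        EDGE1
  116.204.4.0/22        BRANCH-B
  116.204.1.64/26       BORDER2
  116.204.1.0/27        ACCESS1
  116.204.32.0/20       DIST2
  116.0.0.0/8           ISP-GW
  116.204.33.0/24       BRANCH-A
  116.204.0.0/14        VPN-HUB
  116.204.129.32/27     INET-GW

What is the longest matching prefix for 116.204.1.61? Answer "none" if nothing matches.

116.204.0.0/16

Entries matching 116.204.1.61:
  116.0.0.0/8 (116.0.0.0 - 116.255.255.255)
  116.204.0.0/14 (116.204.0.0 - 116.207.255.255)
  116.204.0.0/16 (116.204.0.0 - 116.204.255.255)
Most specific is 116.204.0.0/16.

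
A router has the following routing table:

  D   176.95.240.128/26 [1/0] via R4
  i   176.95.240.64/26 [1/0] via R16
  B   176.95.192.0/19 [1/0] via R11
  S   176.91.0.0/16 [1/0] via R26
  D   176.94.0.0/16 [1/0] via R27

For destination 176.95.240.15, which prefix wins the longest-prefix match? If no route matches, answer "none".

176.95.240.15 is outside every listed prefix and there is no default route.

none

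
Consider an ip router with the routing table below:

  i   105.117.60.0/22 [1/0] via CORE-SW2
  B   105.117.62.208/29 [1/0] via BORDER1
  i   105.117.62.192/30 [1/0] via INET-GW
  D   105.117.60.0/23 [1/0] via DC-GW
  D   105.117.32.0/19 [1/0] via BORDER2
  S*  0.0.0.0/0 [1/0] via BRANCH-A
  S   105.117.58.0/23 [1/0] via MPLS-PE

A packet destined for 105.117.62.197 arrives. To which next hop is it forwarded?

CORE-SW2

Routes whose prefix contains 105.117.62.197:
  0.0.0.0/0 (default, matches everything) -> BRANCH-A
  105.117.32.0/19 (105.117.32.0 - 105.117.63.255) -> BORDER2
  105.117.60.0/22 (105.117.60.0 - 105.117.63.255) -> CORE-SW2
More-specific entries that do NOT match:
  105.117.62.192/30 (105.117.62.192 - 105.117.62.195) does not contain 105.117.62.197
  105.117.62.208/29 (105.117.62.208 - 105.117.62.215) does not contain 105.117.62.197
  105.117.60.0/23 (105.117.60.0 - 105.117.61.255) does not contain 105.117.62.197
  105.117.58.0/23 (105.117.58.0 - 105.117.59.255) does not contain 105.117.62.197
Longest matching prefix is /22 -> next hop CORE-SW2.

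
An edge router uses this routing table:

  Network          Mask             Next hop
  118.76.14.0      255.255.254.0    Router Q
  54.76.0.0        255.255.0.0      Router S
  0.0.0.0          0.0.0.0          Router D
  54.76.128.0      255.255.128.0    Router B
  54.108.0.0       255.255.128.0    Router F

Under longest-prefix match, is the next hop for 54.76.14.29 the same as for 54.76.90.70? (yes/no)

54.76.14.29: longest match 54.76.0.0/16 -> Router S
54.76.90.70: longest match 54.76.0.0/16 -> Router S

yes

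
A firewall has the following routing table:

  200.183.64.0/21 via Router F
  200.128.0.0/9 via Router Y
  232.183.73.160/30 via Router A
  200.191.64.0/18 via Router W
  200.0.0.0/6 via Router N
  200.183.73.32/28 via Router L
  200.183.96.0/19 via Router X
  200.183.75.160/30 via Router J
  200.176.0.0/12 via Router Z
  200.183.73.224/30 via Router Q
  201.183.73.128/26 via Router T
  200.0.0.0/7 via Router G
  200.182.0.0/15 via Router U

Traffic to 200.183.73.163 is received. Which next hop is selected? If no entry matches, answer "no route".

Routes whose prefix contains 200.183.73.163:
  200.0.0.0/6 (200.0.0.0 - 203.255.255.255) -> Router N
  200.0.0.0/7 (200.0.0.0 - 201.255.255.255) -> Router G
  200.128.0.0/9 (200.128.0.0 - 200.255.255.255) -> Router Y
  200.176.0.0/12 (200.176.0.0 - 200.191.255.255) -> Router Z
  200.182.0.0/15 (200.182.0.0 - 200.183.255.255) -> Router U
More-specific entries that do NOT match:
  232.183.73.160/30 (232.183.73.160 - 232.183.73.163) does not contain 200.183.73.163
  200.183.75.160/30 (200.183.75.160 - 200.183.75.163) does not contain 200.183.73.163
  200.183.73.224/30 (200.183.73.224 - 200.183.73.227) does not contain 200.183.73.163
  200.183.73.32/28 (200.183.73.32 - 200.183.73.47) does not contain 200.183.73.163
  201.183.73.128/26 (201.183.73.128 - 201.183.73.191) does not contain 200.183.73.163
  200.183.64.0/21 (200.183.64.0 - 200.183.71.255) does not contain 200.183.73.163
  200.183.96.0/19 (200.183.96.0 - 200.183.127.255) does not contain 200.183.73.163
  200.191.64.0/18 (200.191.64.0 - 200.191.127.255) does not contain 200.183.73.163
Longest matching prefix is /15 -> next hop Router U.

Router U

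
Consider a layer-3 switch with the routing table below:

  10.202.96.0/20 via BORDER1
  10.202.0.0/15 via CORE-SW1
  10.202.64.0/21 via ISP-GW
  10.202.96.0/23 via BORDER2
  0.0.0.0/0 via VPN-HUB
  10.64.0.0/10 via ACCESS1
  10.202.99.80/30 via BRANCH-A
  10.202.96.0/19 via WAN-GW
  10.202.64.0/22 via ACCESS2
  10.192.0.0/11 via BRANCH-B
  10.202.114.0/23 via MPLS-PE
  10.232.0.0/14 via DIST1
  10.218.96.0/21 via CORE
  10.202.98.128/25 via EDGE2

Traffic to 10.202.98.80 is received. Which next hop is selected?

Routes whose prefix contains 10.202.98.80:
  0.0.0.0/0 (default, matches everything) -> VPN-HUB
  10.192.0.0/11 (10.192.0.0 - 10.223.255.255) -> BRANCH-B
  10.202.0.0/15 (10.202.0.0 - 10.203.255.255) -> CORE-SW1
  10.202.96.0/19 (10.202.96.0 - 10.202.127.255) -> WAN-GW
  10.202.96.0/20 (10.202.96.0 - 10.202.111.255) -> BORDER1
More-specific entries that do NOT match:
  10.202.99.80/30 (10.202.99.80 - 10.202.99.83) does not contain 10.202.98.80
  10.202.98.128/25 (10.202.98.128 - 10.202.98.255) does not contain 10.202.98.80
  10.202.96.0/23 (10.202.96.0 - 10.202.97.255) does not contain 10.202.98.80
  10.202.114.0/23 (10.202.114.0 - 10.202.115.255) does not contain 10.202.98.80
  10.202.64.0/22 (10.202.64.0 - 10.202.67.255) does not contain 10.202.98.80
  10.202.64.0/21 (10.202.64.0 - 10.202.71.255) does not contain 10.202.98.80
  10.218.96.0/21 (10.218.96.0 - 10.218.103.255) does not contain 10.202.98.80
Longest matching prefix is /20 -> next hop BORDER1.

BORDER1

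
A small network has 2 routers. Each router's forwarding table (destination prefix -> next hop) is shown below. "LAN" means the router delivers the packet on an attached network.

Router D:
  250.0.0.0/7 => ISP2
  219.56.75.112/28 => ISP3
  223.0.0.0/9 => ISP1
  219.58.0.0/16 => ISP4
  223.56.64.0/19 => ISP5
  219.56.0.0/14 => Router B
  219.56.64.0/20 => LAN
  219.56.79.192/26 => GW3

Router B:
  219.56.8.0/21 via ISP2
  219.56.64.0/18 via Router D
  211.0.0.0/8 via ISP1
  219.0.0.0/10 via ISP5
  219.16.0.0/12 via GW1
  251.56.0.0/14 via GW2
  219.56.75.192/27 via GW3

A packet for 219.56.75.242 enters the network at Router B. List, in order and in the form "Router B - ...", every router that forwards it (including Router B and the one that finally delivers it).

At Router B: longest match for 219.56.75.242 is 219.56.64.0/18 -> Router D
At Router D: longest match for 219.56.75.242 is 219.56.64.0/20 -> LAN

Router B - Router D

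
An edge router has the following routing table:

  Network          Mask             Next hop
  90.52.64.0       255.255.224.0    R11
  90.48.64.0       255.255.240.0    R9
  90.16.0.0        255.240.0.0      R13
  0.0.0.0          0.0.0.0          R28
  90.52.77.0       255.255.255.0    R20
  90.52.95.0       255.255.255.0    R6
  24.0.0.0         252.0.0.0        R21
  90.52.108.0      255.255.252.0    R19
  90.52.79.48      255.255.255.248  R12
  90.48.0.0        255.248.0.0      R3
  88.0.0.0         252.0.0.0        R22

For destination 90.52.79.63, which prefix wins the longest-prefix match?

Entries matching 90.52.79.63:
  0.0.0.0/0 (default, matches everything)
  88.0.0.0/6 (88.0.0.0 - 91.255.255.255)
  90.48.0.0/13 (90.48.0.0 - 90.55.255.255)
  90.52.64.0/19 (90.52.64.0 - 90.52.95.255)
Most specific is 90.52.64.0/19.

90.52.64.0/19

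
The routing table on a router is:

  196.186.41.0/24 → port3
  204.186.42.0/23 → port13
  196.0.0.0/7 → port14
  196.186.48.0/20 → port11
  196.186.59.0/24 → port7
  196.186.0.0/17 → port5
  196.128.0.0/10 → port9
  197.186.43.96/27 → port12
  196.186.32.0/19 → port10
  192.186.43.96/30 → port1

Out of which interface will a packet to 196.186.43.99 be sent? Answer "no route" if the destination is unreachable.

port10

Routes whose prefix contains 196.186.43.99:
  196.0.0.0/7 (196.0.0.0 - 197.255.255.255) -> port14
  196.128.0.0/10 (196.128.0.0 - 196.191.255.255) -> port9
  196.186.0.0/17 (196.186.0.0 - 196.186.127.255) -> port5
  196.186.32.0/19 (196.186.32.0 - 196.186.63.255) -> port10
More-specific entries that do NOT match:
  192.186.43.96/30 (192.186.43.96 - 192.186.43.99) does not contain 196.186.43.99
  197.186.43.96/27 (197.186.43.96 - 197.186.43.127) does not contain 196.186.43.99
  196.186.41.0/24 (196.186.41.0 - 196.186.41.255) does not contain 196.186.43.99
  196.186.59.0/24 (196.186.59.0 - 196.186.59.255) does not contain 196.186.43.99
  204.186.42.0/23 (204.186.42.0 - 204.186.43.255) does not contain 196.186.43.99
  196.186.48.0/20 (196.186.48.0 - 196.186.63.255) does not contain 196.186.43.99
Longest matching prefix is /19 -> interface port10.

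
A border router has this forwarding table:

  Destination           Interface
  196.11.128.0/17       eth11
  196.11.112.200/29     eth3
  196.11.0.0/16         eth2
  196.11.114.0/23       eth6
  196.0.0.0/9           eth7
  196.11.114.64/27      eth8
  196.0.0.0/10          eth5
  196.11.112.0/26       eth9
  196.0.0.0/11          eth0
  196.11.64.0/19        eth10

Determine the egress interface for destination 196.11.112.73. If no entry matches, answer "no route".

Routes whose prefix contains 196.11.112.73:
  196.0.0.0/9 (196.0.0.0 - 196.127.255.255) -> eth7
  196.0.0.0/10 (196.0.0.0 - 196.63.255.255) -> eth5
  196.0.0.0/11 (196.0.0.0 - 196.31.255.255) -> eth0
  196.11.0.0/16 (196.11.0.0 - 196.11.255.255) -> eth2
More-specific entries that do NOT match:
  196.11.112.200/29 (196.11.112.200 - 196.11.112.207) does not contain 196.11.112.73
  196.11.114.64/27 (196.11.114.64 - 196.11.114.95) does not contain 196.11.112.73
  196.11.112.0/26 (196.11.112.0 - 196.11.112.63) does not contain 196.11.112.73
  196.11.114.0/23 (196.11.114.0 - 196.11.115.255) does not contain 196.11.112.73
  196.11.64.0/19 (196.11.64.0 - 196.11.95.255) does not contain 196.11.112.73
  196.11.128.0/17 (196.11.128.0 - 196.11.255.255) does not contain 196.11.112.73
Longest matching prefix is /16 -> interface eth2.

eth2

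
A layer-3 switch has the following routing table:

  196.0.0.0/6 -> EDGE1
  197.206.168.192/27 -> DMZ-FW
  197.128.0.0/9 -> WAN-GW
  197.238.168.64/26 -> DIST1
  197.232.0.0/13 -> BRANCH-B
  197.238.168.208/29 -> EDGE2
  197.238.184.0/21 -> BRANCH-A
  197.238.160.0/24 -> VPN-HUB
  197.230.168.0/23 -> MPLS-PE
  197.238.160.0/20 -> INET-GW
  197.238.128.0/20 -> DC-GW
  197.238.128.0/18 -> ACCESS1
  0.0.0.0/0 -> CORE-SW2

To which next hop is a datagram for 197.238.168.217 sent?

Routes whose prefix contains 197.238.168.217:
  0.0.0.0/0 (default, matches everything) -> CORE-SW2
  196.0.0.0/6 (196.0.0.0 - 199.255.255.255) -> EDGE1
  197.128.0.0/9 (197.128.0.0 - 197.255.255.255) -> WAN-GW
  197.232.0.0/13 (197.232.0.0 - 197.239.255.255) -> BRANCH-B
  197.238.128.0/18 (197.238.128.0 - 197.238.191.255) -> ACCESS1
  197.238.160.0/20 (197.238.160.0 - 197.238.175.255) -> INET-GW
More-specific entries that do NOT match:
  197.238.168.208/29 (197.238.168.208 - 197.238.168.215) does not contain 197.238.168.217
  197.206.168.192/27 (197.206.168.192 - 197.206.168.223) does not contain 197.238.168.217
  197.238.168.64/26 (197.238.168.64 - 197.238.168.127) does not contain 197.238.168.217
  197.238.160.0/24 (197.238.160.0 - 197.238.160.255) does not contain 197.238.168.217
  197.230.168.0/23 (197.230.168.0 - 197.230.169.255) does not contain 197.238.168.217
  197.238.184.0/21 (197.238.184.0 - 197.238.191.255) does not contain 197.238.168.217
Longest matching prefix is /20 -> next hop INET-GW.

INET-GW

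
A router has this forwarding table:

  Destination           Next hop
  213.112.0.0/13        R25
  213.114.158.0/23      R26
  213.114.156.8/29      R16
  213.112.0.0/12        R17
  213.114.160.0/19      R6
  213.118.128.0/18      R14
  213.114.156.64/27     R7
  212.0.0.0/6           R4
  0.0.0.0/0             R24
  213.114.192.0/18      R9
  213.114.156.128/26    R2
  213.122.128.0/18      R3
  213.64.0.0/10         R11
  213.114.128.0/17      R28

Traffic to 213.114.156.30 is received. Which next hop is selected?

R28

Routes whose prefix contains 213.114.156.30:
  0.0.0.0/0 (default, matches everything) -> R24
  212.0.0.0/6 (212.0.0.0 - 215.255.255.255) -> R4
  213.64.0.0/10 (213.64.0.0 - 213.127.255.255) -> R11
  213.112.0.0/12 (213.112.0.0 - 213.127.255.255) -> R17
  213.112.0.0/13 (213.112.0.0 - 213.119.255.255) -> R25
  213.114.128.0/17 (213.114.128.0 - 213.114.255.255) -> R28
More-specific entries that do NOT match:
  213.114.156.8/29 (213.114.156.8 - 213.114.156.15) does not contain 213.114.156.30
  213.114.156.64/27 (213.114.156.64 - 213.114.156.95) does not contain 213.114.156.30
  213.114.156.128/26 (213.114.156.128 - 213.114.156.191) does not contain 213.114.156.30
  213.114.158.0/23 (213.114.158.0 - 213.114.159.255) does not contain 213.114.156.30
  213.114.160.0/19 (213.114.160.0 - 213.114.191.255) does not contain 213.114.156.30
  213.118.128.0/18 (213.118.128.0 - 213.118.191.255) does not contain 213.114.156.30
  213.114.192.0/18 (213.114.192.0 - 213.114.255.255) does not contain 213.114.156.30
  213.122.128.0/18 (213.122.128.0 - 213.122.191.255) does not contain 213.114.156.30
Longest matching prefix is /17 -> next hop R28.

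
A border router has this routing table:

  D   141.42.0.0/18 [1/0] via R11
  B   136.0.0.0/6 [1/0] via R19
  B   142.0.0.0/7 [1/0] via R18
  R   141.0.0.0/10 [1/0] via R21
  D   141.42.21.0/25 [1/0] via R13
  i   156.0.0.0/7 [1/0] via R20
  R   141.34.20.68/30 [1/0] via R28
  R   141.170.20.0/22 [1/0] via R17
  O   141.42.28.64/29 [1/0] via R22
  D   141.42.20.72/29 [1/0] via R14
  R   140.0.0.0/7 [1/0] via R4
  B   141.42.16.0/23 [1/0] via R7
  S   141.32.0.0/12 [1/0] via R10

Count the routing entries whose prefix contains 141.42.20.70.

4

Prefixes containing 141.42.20.70:
  140.0.0.0/7 (140.0.0.0 - 141.255.255.255)
  141.0.0.0/10 (141.0.0.0 - 141.63.255.255)
  141.32.0.0/12 (141.32.0.0 - 141.47.255.255)
  141.42.0.0/18 (141.42.0.0 - 141.42.63.255)
Total matching entries: 4.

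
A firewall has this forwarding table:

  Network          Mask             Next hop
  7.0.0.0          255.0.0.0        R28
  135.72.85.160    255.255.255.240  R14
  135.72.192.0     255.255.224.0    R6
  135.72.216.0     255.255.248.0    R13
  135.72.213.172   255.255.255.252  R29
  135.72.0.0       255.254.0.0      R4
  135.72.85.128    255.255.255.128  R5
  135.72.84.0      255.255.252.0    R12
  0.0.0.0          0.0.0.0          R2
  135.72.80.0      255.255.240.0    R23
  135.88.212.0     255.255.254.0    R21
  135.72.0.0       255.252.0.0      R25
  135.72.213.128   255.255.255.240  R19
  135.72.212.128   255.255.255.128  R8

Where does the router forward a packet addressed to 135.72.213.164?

R6

Routes whose prefix contains 135.72.213.164:
  0.0.0.0/0 (default, matches everything) -> R2
  135.72.0.0/14 (135.72.0.0 - 135.75.255.255) -> R25
  135.72.0.0/15 (135.72.0.0 - 135.73.255.255) -> R4
  135.72.192.0/19 (135.72.192.0 - 135.72.223.255) -> R6
More-specific entries that do NOT match:
  135.72.213.172/30 (135.72.213.172 - 135.72.213.175) does not contain 135.72.213.164
  135.72.85.160/28 (135.72.85.160 - 135.72.85.175) does not contain 135.72.213.164
  135.72.213.128/28 (135.72.213.128 - 135.72.213.143) does not contain 135.72.213.164
  135.72.85.128/25 (135.72.85.128 - 135.72.85.255) does not contain 135.72.213.164
  135.72.212.128/25 (135.72.212.128 - 135.72.212.255) does not contain 135.72.213.164
  135.88.212.0/23 (135.88.212.0 - 135.88.213.255) does not contain 135.72.213.164
  135.72.84.0/22 (135.72.84.0 - 135.72.87.255) does not contain 135.72.213.164
  135.72.216.0/21 (135.72.216.0 - 135.72.223.255) does not contain 135.72.213.164
  135.72.80.0/20 (135.72.80.0 - 135.72.95.255) does not contain 135.72.213.164
Longest matching prefix is /19 -> next hop R6.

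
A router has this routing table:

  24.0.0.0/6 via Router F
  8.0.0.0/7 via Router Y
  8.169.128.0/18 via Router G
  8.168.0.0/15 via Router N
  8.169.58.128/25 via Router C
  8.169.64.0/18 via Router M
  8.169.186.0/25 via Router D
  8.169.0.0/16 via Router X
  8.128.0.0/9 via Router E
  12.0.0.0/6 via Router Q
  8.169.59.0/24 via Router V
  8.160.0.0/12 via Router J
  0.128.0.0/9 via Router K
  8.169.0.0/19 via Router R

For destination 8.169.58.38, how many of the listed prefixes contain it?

5

Prefixes containing 8.169.58.38:
  8.0.0.0/7 (8.0.0.0 - 9.255.255.255)
  8.128.0.0/9 (8.128.0.0 - 8.255.255.255)
  8.160.0.0/12 (8.160.0.0 - 8.175.255.255)
  8.168.0.0/15 (8.168.0.0 - 8.169.255.255)
  8.169.0.0/16 (8.169.0.0 - 8.169.255.255)
Total matching entries: 5.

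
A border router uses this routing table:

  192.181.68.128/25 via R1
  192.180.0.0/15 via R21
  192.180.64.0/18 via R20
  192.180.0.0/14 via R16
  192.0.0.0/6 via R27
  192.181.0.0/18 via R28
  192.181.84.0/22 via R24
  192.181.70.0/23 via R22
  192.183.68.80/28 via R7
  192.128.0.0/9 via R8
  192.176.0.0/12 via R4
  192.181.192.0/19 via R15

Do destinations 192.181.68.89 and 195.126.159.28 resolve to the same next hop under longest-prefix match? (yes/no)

192.181.68.89: longest match 192.180.0.0/15 -> R21
195.126.159.28: longest match 192.0.0.0/6 -> R27

no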